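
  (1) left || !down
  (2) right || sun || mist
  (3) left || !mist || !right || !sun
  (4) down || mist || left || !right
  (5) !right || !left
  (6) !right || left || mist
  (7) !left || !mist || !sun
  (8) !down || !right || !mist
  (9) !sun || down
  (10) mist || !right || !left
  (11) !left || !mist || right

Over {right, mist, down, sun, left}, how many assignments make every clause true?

3

There are 2^5 = 32 truth assignments over (right, mist, down, sun, left).
Split on down. With down = true, the clauses containing down are satisfied and !down drops from the rest; 1 of the 2^4 = 16 assignments to the other variables satisfy what remains.
With down = false, by the same count on the reduced clause set, 2 assignments work.
Total: 1 + 2 = 3.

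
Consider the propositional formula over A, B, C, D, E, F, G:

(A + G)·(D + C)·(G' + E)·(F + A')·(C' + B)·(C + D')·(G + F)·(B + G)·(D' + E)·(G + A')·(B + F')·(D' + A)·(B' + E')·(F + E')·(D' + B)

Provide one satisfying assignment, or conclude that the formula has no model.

UNSATISFIABLE

Branch on A: set A = 1.
The clause (F) is unit, so F = 1.
The clause (G) is unit, so G = 1.
The clause (E) is unit, so E = 1.
The clause (B) is unit, so B = 1.
Now (B') is unsatisfied and unit — conflict.
Backtrack on A: now try A = 0.
The clause (G) is unit, so G = 1.
The clause (E) is unit, so E = 1.
The clause (D') is unit, so D = 0.
The clause (C) is unit, so C = 1.
The clause (B) is unit, so B = 1.
Now (B') is unsatisfied and unit — conflict.
Neither A = 1 nor A = 0 works.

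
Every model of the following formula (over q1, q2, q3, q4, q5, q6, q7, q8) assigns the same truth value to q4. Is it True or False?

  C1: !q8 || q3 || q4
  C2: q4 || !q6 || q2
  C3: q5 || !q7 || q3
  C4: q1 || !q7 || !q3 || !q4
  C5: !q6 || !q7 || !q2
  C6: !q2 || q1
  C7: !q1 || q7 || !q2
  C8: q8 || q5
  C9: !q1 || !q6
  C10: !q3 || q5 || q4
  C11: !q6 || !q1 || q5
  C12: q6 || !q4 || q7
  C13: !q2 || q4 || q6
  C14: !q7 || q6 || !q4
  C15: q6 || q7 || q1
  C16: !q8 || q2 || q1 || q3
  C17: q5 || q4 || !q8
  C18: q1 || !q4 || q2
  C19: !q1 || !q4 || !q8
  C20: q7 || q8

False

Suppose q4 = true.
Try q2 = false.
The clause (q1) is unit, so q1 = true.
The clause (!q6) is unit, so q6 = false.
The clause (q7) is unit, so q7 = true.
That conflicts with the unit clause (!q7).
So q2 must be the other value — set q2 = true.
The clause (q1) is unit, so q1 = true.
The clause (q7) is unit, so q7 = true.
The clause (!q6) is unit, so q6 = false.
That conflicts with the unit clause (q6).
Both values of q2 lead to a conflict.
So every satisfying assignment has q4 = False.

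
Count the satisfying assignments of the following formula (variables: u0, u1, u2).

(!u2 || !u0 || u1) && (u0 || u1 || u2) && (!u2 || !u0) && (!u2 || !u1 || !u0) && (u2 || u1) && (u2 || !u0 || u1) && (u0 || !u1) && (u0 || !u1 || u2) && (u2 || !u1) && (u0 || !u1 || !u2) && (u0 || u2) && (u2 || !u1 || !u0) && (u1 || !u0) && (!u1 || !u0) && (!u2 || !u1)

1

There are 2^3 = 8 truth assignments over (u0, u1, u2).
Check each against the 15 clauses (columns in the order u0, u1, u2):
  F F F  ✗ fails (u0 || u1 || u2)
  F F T  ✓ satisfies all
  F T F  ✗ fails (u0 || !u1)
  F T T  ✗ fails (u0 || !u1)
  T F F  ✗ fails (u2 || u1)
  T F T  ✗ fails (!u2 || !u0 || u1)
  T T F  ✗ fails (u2 || !u1)
  T T T  ✗ fails (!u2 || !u0)
1 of the 8 rows is a model.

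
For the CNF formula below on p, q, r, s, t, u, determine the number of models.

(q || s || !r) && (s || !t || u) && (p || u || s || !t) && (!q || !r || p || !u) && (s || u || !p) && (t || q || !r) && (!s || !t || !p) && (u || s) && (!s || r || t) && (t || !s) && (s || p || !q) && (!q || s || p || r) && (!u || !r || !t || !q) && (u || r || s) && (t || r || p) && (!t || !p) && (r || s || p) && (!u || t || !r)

9

There are 2^6 = 64 truth assignments over (p, q, r, s, t, u).
Split on u. With u = true, the clauses containing u are satisfied and !u drops from the rest; 5 of the 2^5 = 32 assignments to the other variables satisfy what remains.
With u = false, by the same count on the reduced clause set, 4 assignments work.
Total: 5 + 4 = 9.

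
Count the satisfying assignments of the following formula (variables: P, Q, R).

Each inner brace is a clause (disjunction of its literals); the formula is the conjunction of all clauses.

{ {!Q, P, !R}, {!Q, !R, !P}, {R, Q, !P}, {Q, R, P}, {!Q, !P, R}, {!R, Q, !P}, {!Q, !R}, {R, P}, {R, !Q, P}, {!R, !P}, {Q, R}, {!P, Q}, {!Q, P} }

1

There are 2^3 = 8 truth assignments over (P, Q, R).
Check each against the 13 clauses (columns in the order P, Q, R):
  F F F  ✗ fails (Q || R || P)
  F F T  ✓ satisfies all
  F T F  ✗ fails (R || P)
  F T T  ✗ fails (!Q || P || !R)
  T F F  ✗ fails (R || Q || !P)
  T F T  ✗ fails (!R || Q || !P)
  T T F  ✗ fails (!Q || !P || R)
  T T T  ✗ fails (!Q || !R || !P)
1 of the 8 rows is a model.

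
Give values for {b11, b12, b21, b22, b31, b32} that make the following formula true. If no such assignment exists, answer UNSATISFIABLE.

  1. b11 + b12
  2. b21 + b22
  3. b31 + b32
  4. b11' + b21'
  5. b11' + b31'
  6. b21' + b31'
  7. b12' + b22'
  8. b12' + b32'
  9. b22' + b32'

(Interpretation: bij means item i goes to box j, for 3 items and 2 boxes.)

UNSATISFIABLE

Try b11 = 1.
The clause (b21') is unit, so b21 = 0.
The clause (b22) is unit, so b22 = 1.
The clause (b31') is unit, so b31 = 0.
The clause (b32) is unit, so b32 = 1.
That conflicts with the unit clause (b32').
Backtrack on b11: now try b11 = 0.
The clause (b12) is unit, so b12 = 1.
The clause (b22') is unit, so b22 = 0.
The clause (b21) is unit, so b21 = 1.
The clause (b31') is unit, so b31 = 0.
The clause (b32) is unit, so b32 = 1.
That conflicts with the unit clause (b32').
Both values of b11 lead to a conflict.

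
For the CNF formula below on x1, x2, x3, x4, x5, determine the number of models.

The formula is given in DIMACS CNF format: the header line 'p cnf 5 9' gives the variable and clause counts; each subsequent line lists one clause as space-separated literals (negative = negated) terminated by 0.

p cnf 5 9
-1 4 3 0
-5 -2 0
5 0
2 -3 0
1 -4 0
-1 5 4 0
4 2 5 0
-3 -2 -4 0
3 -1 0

1

There are 2^5 = 32 truth assignments over (x1, x2, x3, x4, x5).
Split on x5. With x5 = True, the clauses containing x5 are satisfied and ¬x5 drops from the rest; 1 of the 2^4 = 16 assignments to the other variables satisfy what remains.
With x5 = False, by the same count on the reduced clause set, 0 assignments work.
(One model: x1=F, x2=F, x3=F, x4=F, x5=T.)
Total: 1 + 0 = 1.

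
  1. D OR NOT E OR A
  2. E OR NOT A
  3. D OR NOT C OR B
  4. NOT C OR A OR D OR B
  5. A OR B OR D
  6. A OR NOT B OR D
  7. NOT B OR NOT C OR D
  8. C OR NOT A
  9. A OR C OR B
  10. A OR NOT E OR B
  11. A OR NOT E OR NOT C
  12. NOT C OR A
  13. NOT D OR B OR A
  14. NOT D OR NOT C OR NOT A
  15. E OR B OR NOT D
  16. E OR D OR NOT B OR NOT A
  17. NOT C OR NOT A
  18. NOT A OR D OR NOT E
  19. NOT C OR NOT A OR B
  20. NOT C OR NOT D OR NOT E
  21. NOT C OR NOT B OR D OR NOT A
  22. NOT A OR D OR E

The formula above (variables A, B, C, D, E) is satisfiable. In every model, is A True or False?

Suppose A = true.
The clause (E) is unit, so E = true.
The clause (C) is unit, so C = true.
But (NOT C) is also a unit clause — contradiction.
So every satisfying assignment has A = False.

False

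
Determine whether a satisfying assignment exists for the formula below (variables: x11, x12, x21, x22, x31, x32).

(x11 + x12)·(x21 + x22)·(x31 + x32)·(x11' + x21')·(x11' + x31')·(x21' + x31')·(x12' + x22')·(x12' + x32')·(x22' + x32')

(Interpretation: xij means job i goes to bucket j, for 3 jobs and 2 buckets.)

Unsatisfiable

Try x11 = 1.
The clause (x21') is unit, so x21 = 0.
The clause (x22) is unit, so x22 = 1.
The clause (x31') is unit, so x31 = 0.
The clause (x32) is unit, so x32 = 1.
Now (x32') is unsatisfied and unit — conflict.
Backtrack on x11: now try x11 = 0.
The clause (x12) is unit, so x12 = 1.
The clause (x22') is unit, so x22 = 0.
The clause (x21) is unit, so x21 = 1.
The clause (x31') is unit, so x31 = 0.
The clause (x32) is unit, so x32 = 1.
Now (x32') is unsatisfied and unit — conflict.
Both values of x11 lead to a conflict.
No assignment satisfies every clause.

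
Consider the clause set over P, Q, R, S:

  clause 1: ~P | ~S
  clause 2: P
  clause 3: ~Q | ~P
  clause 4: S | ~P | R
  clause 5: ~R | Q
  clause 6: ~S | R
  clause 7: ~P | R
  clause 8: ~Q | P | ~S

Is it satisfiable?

(P) alone gives P = 1.
(~S) alone gives S = 0.
(~Q) alone gives Q = 0.
(R) alone gives R = 1.
Now (~R) is unsatisfied and unit — conflict.
No assignment satisfies every clause.

No, unsatisfiable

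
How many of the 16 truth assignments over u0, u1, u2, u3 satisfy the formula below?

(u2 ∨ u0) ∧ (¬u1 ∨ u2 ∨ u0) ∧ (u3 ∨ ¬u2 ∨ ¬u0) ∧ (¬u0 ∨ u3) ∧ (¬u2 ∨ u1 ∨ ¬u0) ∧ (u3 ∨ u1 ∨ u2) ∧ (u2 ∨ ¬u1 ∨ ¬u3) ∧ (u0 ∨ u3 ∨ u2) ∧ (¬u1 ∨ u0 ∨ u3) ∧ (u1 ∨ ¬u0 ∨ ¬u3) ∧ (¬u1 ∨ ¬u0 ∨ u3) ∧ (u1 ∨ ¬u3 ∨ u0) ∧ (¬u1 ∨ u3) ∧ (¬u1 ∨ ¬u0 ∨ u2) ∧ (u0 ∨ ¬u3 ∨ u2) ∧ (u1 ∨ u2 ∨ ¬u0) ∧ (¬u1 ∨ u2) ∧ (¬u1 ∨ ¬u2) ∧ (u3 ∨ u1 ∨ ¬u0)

1

There are 2^4 = 16 truth assignments over (u0, u1, u2, u3).
Check each against the 19 clauses (columns in the order u0, u1, u2, u3):
  F F F F  ✗ fails (u2 ∨ u0)
  F F F T  ✗ fails (u2 ∨ u0)
  F F T F  ✓ satisfies all
  F F T T  ✗ fails (u1 ∨ ¬u3 ∨ u0)
  F T F F  ✗ fails (u2 ∨ u0)
  F T F T  ✗ fails (u2 ∨ u0)
  F T T F  ✗ fails (¬u1 ∨ u0 ∨ u3)
  F T T T  ✗ fails (¬u1 ∨ ¬u2)
  T F F F  ✗ fails (¬u0 ∨ u3)
  T F F T  ✗ fails (u1 ∨ ¬u0 ∨ ¬u3)
  T F T F  ✗ fails (u3 ∨ ¬u2 ∨ ¬u0)
  T F T T  ✗ fails (¬u2 ∨ u1 ∨ ¬u0)
  T T F F  ✗ fails (¬u0 ∨ u3)
  T T F T  ✗ fails (u2 ∨ ¬u1 ∨ ¬u3)
  T T T F  ✗ fails (u3 ∨ ¬u2 ∨ ¬u0)
  T T T T  ✗ fails (¬u1 ∨ ¬u2)
1 of the 16 rows is a model.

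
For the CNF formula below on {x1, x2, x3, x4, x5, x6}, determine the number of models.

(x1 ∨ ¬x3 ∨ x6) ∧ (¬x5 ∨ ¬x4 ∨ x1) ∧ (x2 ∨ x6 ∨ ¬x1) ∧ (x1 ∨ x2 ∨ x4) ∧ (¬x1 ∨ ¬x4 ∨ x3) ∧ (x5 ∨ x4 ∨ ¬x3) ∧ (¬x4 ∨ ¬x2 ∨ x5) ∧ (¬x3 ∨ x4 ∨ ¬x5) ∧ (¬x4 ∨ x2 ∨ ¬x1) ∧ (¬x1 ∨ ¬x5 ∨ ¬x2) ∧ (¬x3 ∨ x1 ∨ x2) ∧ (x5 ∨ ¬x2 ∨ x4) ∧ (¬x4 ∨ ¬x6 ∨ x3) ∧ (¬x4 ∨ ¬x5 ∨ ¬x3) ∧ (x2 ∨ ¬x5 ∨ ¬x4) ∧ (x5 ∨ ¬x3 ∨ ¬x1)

There are 2^6 = 64 truth assignments over (x1, x2, x3, x4, x5, x6).
Split on x2. With x2 = True, the clauses containing x2 are satisfied and ¬x2 drops from the rest; 2 of the 2^5 = 32 assignments to the other variables satisfy what remains.
With x2 = False, by the same count on the reduced clause set, 3 assignments work.
Total: 2 + 3 = 5.

5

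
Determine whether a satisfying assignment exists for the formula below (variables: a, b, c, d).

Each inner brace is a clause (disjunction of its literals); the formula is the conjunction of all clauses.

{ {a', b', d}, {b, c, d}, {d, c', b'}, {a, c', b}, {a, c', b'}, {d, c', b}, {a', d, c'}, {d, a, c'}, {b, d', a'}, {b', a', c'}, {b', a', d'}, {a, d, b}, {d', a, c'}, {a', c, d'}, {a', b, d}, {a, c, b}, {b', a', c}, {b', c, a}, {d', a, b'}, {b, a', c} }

Branch on a: set a = 0.
Branch on c: set c = 0.
The clause (b) is unit, so b = 1.
Now (b') is unsatisfied and unit — conflict.
Undo c and try c = 1.
The clause (b) is unit, so b = 1.
Now (b') is unsatisfied and unit — conflict.
Neither c = 1 nor c = 0 works.
Undo a and try a = 1.
Branch on b: set b = 0.
The clause (d') is unit, so d = 0.
Now (d) is unsatisfied and unit — conflict.
Undo b and try b = 1.
The clause (d) is unit, so d = 1.
Now (d') is unsatisfied and unit — conflict.
Neither b = 1 nor b = 0 works.
Neither a = 1 nor a = 0 works.
No assignment satisfies every clause.

Unsatisfiable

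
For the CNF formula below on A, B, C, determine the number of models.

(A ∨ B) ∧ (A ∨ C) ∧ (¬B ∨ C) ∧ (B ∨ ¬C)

3

There are 2^3 = 8 truth assignments over (A, B, C).
Check each against the 4 clauses (columns in the order A, B, C):
  F F F  ✗ fails (A ∨ B)
  F F T  ✗ fails (A ∨ B)
  F T F  ✗ fails (A ∨ C)
  F T T  ✓ satisfies all
  T F F  ✓ satisfies all
  T F T  ✗ fails (B ∨ ¬C)
  T T F  ✗ fails (¬B ∨ C)
  T T T  ✓ satisfies all
3 of the 8 rows are models.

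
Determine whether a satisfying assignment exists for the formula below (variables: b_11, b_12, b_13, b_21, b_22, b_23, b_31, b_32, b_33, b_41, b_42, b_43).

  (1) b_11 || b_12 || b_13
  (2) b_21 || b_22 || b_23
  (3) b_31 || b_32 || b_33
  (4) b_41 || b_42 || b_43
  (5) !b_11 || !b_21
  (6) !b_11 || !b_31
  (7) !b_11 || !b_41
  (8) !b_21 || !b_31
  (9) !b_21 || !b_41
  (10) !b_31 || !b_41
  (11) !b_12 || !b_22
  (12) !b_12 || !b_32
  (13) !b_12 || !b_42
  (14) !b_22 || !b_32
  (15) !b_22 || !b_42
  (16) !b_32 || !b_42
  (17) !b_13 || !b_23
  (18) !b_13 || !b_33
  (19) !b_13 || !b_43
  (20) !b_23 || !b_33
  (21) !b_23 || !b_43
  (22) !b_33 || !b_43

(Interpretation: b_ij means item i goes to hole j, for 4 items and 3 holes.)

Try b_11 = false.
Try b_12 = true.
(!b_22) alone gives b_22 = false.
(!b_32) alone gives b_32 = false.
(!b_42) alone gives b_42 = false.
Try b_21 = true.
(!b_31) alone gives b_31 = false.
(b_33) alone gives b_33 = true.
(!b_41) alone gives b_41 = false.
(b_43) alone gives b_43 = true.
But (!b_43) is also a unit clause — contradiction.
So b_21 must be the other value — set b_21 = false.
(b_23) alone gives b_23 = true.
(!b_13) alone gives b_13 = false.
(!b_33) alone gives b_33 = false.
(b_31) alone gives b_31 = true.
(!b_41) alone gives b_41 = false.
(b_43) alone gives b_43 = true.
But (!b_43) is also a unit clause — contradiction.
Both values of b_21 lead to a conflict.
So b_12 must be the other value — set b_12 = false.
(b_13) alone gives b_13 = true.
(!b_23) alone gives b_23 = false.
(!b_33) alone gives b_33 = false.
(!b_43) alone gives b_43 = false.
Try b_21 = true.
(!b_31) alone gives b_31 = false.
(b_32) alone gives b_32 = true.
(!b_41) alone gives b_41 = false.
(b_42) alone gives b_42 = true.
But (!b_42) is also a unit clause — contradiction.
So b_21 must be the other value — set b_21 = false.
(b_22) alone gives b_22 = true.
(!b_32) alone gives b_32 = false.
(b_31) alone gives b_31 = true.
(!b_41) alone gives b_41 = false.
(b_42) alone gives b_42 = true.
But (!b_42) is also a unit clause — contradiction.
Both values of b_21 lead to a conflict.
Both values of b_12 lead to a conflict.
So b_11 must be the other value — set b_11 = true.
(!b_21) alone gives b_21 = false.
(!b_31) alone gives b_31 = false.
(!b_41) alone gives b_41 = false.
Try b_22 = true.
(!b_12) alone gives b_12 = false.
(!b_32) alone gives b_32 = false.
(b_33) alone gives b_33 = true.
(!b_42) alone gives b_42 = false.
(b_43) alone gives b_43 = true.
But (!b_43) is also a unit clause — contradiction.
So b_22 must be the other value — set b_22 = false.
(b_23) alone gives b_23 = true.
(!b_13) alone gives b_13 = false.
(!b_33) alone gives b_33 = false.
(b_32) alone gives b_32 = true.
(!b_12) alone gives b_12 = false.
(!b_42) alone gives b_42 = false.
(b_43) alone gives b_43 = true.
But (!b_43) is also a unit clause — contradiction.
Both values of b_22 lead to a conflict.
Both values of b_11 lead to a conflict.
No assignment satisfies every clause.

No, unsatisfiable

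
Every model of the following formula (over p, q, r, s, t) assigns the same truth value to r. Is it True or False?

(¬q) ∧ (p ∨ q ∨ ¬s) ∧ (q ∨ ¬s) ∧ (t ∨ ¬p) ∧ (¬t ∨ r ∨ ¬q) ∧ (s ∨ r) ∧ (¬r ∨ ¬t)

Suppose r = False.
Unit clause (¬q) forces q = False.
Unit clause (¬s) forces s = False.
That conflicts with the unit clause (s).
So every satisfying assignment has r = True.

True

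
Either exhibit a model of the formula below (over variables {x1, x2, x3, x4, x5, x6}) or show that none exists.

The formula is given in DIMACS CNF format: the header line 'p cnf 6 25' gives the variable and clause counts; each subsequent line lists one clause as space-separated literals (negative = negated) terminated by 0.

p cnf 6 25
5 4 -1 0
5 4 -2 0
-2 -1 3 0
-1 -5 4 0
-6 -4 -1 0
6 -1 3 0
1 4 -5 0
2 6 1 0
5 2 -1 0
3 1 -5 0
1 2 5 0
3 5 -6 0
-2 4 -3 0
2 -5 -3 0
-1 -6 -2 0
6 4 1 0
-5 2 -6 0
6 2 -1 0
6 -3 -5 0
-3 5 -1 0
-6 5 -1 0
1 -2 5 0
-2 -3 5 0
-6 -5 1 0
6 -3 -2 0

Branch on x5: set x5 = True.
Branch on x1: set x1 = False.
(x4) alone gives x4 = True.
(x3) alone gives x3 = True.
(x2) alone gives x2 = True.
(x6) alone gives x6 = True.
Now (¬x6) is unsatisfied and unit — conflict.
Backtrack on x1: now try x1 = True.
(x4) alone gives x4 = True.
(¬x6) alone gives x6 = False.
(x3) alone gives x3 = True.
Now (¬x3) is unsatisfied and unit — conflict.
Either choice for x1 ends in contradiction.
Backtrack on x5: now try x5 = False.
Branch on x4: set x4 = True.
Branch on x6: set x6 = False.
Branch on x1: set x1 = False.
(x2) alone gives x2 = True.
Now (¬x2) is unsatisfied and unit — conflict.
Backtrack on x1: now try x1 = True.
(x3) alone gives x3 = True.
Now (¬x3) is unsatisfied and unit — conflict.
Either choice for x1 ends in contradiction.
Backtrack on x6: now try x6 = True.
(¬x1) alone gives x1 = False.
(x2) alone gives x2 = True.
Now (¬x2) is unsatisfied and unit — conflict.
Either choice for x6 ends in contradiction.
Backtrack on x4: now try x4 = False.
(¬x1) alone gives x1 = False.
(¬x2) alone gives x2 = False.
Now (x2) is unsatisfied and unit — conflict.
Either choice for x4 ends in contradiction.
Either choice for x5 ends in contradiction.

UNSATISFIABLE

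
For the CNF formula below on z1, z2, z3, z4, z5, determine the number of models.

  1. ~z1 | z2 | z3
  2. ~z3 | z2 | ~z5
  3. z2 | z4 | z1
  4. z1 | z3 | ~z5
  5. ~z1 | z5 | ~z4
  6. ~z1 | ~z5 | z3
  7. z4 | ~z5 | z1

There are 2^5 = 32 truth assignments over (z1, z2, z3, z4, z5).
Split on z5. With z5 = 1, the clauses containing z5 are satisfied and ~z5 drops from the rest; 3 of the 2^4 = 16 assignments to the other variables satisfy what remains.
With z5 = 0, by the same count on the reduced clause set, 9 assignments work.
Total: 3 + 9 = 12.

12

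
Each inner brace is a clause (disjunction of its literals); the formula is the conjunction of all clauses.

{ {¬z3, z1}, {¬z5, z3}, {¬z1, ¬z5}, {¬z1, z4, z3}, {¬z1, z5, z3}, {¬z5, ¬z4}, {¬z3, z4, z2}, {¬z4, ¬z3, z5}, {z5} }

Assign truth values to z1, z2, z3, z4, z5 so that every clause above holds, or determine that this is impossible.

UNSATISFIABLE

Unit clause (z5) forces z5 = True.
Unit clause (z3) forces z3 = True.
Unit clause (z1) forces z1 = True.
That conflicts with the unit clause (¬z1).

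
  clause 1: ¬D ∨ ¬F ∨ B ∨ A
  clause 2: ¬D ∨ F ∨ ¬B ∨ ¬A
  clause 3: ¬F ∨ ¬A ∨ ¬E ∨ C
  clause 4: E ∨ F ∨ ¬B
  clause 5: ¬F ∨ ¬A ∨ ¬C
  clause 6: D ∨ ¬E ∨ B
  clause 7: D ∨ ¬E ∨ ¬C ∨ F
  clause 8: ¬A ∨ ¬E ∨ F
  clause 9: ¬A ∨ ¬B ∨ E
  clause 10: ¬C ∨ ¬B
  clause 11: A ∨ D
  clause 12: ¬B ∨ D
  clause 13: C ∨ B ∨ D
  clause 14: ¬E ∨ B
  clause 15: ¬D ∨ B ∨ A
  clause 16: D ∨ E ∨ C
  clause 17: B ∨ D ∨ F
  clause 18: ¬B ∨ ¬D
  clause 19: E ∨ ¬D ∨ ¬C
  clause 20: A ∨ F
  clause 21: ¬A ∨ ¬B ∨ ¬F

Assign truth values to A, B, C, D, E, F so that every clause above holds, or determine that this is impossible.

A: True, B: False, C: False, D: True, E: False, F: False

Try C = False.
Try A = True.
Try F = False.
Unit clause (¬E) forces E = False.
Unit clause (¬B) forces B = False.
Unit clause (D) forces D = True.
This assignment satisfies each clause.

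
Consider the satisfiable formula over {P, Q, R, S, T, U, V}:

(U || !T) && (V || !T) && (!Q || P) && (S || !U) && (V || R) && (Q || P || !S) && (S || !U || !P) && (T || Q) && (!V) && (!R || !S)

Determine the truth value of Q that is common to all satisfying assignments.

True

Suppose Q = false.
The clause (T) is unit, so T = true.
The clause (U) is unit, so U = true.
The clause (V) is unit, so V = true.
But (!V) is also a unit clause — contradiction.
So every satisfying assignment has Q = True.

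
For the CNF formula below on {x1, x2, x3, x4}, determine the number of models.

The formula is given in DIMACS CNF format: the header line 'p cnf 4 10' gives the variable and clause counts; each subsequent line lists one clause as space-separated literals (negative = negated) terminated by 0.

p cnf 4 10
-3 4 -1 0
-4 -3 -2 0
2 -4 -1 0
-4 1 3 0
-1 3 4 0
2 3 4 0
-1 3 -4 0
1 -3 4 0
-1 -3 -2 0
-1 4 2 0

2

There are 2^4 = 16 truth assignments over (x1, x2, x3, x4).
Split on x3. With x3 = True, the clauses containing x3 are satisfied and ¬x3 drops from the rest; 1 of the 2^3 = 8 assignments to the other variables satisfy what remains.
With x3 = False, by the same count on the reduced clause set, 1 assignment works.
Total: 1 + 1 = 2.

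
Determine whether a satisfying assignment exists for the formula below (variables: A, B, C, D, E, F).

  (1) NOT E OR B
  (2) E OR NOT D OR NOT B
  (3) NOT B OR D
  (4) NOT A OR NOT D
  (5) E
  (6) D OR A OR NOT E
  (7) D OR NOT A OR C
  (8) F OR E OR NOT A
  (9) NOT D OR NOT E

Unsatisfiable

The clause (E) is unit, so E = true.
The clause (B) is unit, so B = true.
The clause (D) is unit, so D = true.
But (NOT D) is also a unit clause — contradiction.
No assignment satisfies every clause.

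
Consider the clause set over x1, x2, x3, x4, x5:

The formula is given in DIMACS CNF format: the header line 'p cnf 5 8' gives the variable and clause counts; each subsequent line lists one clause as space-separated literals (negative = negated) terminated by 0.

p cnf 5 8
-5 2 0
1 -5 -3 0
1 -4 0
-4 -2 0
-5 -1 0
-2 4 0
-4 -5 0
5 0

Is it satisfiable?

From the singleton clause (x5), x5 = True.
From the singleton clause (x2), x2 = True.
From the singleton clause (¬x4), x4 = False.
Now (x4) is unsatisfied and unit — conflict.
No assignment satisfies every clause.

No, unsatisfiable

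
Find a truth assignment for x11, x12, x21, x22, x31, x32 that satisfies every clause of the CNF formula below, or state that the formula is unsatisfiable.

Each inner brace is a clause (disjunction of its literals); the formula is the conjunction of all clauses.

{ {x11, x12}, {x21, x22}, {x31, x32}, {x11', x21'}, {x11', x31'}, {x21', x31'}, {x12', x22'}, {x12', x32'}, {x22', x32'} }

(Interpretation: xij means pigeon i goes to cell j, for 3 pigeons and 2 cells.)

UNSATISFIABLE

Case x11 = 1:
Unit clause (x21') forces x21 = 0.
Unit clause (x22) forces x22 = 1.
Unit clause (x31') forces x31 = 0.
Unit clause (x32) forces x32 = 1.
That conflicts with the unit clause (x32').
So x11 must be the other value — set x11 = 0.
Unit clause (x12) forces x12 = 1.
Unit clause (x22') forces x22 = 0.
Unit clause (x21) forces x21 = 1.
Unit clause (x31') forces x31 = 0.
Unit clause (x32) forces x32 = 1.
That conflicts with the unit clause (x32').
Both values of x11 lead to a conflict.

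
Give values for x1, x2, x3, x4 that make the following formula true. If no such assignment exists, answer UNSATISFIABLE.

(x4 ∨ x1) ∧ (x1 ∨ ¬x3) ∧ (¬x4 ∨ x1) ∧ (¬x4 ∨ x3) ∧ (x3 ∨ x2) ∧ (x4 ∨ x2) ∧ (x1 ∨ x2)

x1: True, x2: True, x3: False, x4: False

Case x4 = False:
Unit clause (x1) forces x1 = True.
Unit clause (x2) forces x2 = True.
All clauses hold; x3 can take either value.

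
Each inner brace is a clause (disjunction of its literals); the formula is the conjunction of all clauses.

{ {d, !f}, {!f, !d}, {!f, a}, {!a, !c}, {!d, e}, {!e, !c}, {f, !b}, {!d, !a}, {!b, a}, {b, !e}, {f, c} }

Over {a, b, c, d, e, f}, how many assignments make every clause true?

There are 2^6 = 64 truth assignments over (a, b, c, d, e, f).
Split on e. With e = true, the clauses containing e are satisfied and !e drops from the rest; 0 of the 2^5 = 32 assignments to the other variables satisfy what remains.
With e = false, by the same count on the reduced clause set, 1 assignment works.
Total: 0 + 1 = 1.

1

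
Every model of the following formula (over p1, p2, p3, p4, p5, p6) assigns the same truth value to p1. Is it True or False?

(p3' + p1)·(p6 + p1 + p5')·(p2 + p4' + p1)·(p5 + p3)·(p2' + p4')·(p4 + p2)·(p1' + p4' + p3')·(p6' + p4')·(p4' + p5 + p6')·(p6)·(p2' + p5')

Suppose p1 = 0.
The clause (p3') is unit, so p3 = 0.
The clause (p5) is unit, so p5 = 1.
The clause (p6) is unit, so p6 = 1.
The clause (p4') is unit, so p4 = 0.
The clause (p2) is unit, so p2 = 1.
That conflicts with the unit clause (p2').
So every satisfying assignment has p1 = True.

True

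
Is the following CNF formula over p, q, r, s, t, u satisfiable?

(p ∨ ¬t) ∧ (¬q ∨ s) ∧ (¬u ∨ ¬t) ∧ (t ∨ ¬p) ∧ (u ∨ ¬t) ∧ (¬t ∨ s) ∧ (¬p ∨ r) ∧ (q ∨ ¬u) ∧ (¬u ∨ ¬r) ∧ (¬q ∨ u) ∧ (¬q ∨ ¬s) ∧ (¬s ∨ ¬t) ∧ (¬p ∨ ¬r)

Yes, satisfiable

Case p = False:
(¬t) alone gives t = False.
Case q = False:
(¬u) alone gives u = False.
All clauses hold; r, s can take either value.
A satisfying assignment: p=False; q=False; r=False; s=True; t=False; u=False.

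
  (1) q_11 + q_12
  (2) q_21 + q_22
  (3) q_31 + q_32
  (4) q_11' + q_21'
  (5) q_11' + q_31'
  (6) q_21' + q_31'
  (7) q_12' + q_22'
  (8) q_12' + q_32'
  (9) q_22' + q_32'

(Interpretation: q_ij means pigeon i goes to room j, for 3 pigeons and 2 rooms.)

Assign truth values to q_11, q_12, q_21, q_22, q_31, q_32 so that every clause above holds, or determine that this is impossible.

Try q_11 = 1.
The clause (q_21') is unit, so q_21 = 0.
The clause (q_22) is unit, so q_22 = 1.
The clause (q_31') is unit, so q_31 = 0.
The clause (q_32) is unit, so q_32 = 1.
But (q_32') is also a unit clause — contradiction.
That branch fails; take q_11 = 0 instead.
The clause (q_12) is unit, so q_12 = 1.
The clause (q_22') is unit, so q_22 = 0.
The clause (q_21) is unit, so q_21 = 1.
The clause (q_31') is unit, so q_31 = 0.
The clause (q_32) is unit, so q_32 = 1.
But (q_32') is also a unit clause — contradiction.
Neither q_11 = 1 nor q_11 = 0 works.

UNSATISFIABLE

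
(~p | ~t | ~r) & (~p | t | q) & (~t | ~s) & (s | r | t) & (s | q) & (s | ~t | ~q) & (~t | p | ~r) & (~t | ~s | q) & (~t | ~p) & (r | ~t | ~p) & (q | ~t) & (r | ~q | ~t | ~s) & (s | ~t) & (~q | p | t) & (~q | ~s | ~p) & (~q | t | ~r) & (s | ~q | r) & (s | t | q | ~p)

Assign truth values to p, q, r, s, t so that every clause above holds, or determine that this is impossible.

Try t = 0.
Try p = 0.
From the singleton clause (~q), q = 0.
From the singleton clause (s), s = 1.
Every clause is now satisfied; r is unconstrained.

p ↦ 0; q ↦ 0; r ↦ 1; s ↦ 1; t ↦ 0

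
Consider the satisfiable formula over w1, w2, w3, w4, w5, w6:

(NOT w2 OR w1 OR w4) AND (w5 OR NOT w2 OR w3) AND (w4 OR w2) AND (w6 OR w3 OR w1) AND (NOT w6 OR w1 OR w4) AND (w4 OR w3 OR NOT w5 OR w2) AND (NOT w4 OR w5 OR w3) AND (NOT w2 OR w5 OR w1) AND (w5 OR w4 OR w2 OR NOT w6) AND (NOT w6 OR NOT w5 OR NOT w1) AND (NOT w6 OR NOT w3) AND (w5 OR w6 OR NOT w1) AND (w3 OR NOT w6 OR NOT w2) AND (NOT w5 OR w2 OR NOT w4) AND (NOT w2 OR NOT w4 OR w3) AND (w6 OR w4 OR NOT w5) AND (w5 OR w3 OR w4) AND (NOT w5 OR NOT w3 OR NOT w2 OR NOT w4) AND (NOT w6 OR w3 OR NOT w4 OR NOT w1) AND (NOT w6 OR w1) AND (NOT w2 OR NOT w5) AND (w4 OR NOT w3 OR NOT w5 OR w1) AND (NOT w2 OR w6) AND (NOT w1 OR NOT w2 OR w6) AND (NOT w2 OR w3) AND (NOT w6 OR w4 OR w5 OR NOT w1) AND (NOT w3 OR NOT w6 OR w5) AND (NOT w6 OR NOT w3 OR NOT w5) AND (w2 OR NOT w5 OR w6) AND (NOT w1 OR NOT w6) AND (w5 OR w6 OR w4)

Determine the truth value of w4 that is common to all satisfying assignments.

True

Suppose w4 = false.
The clause (w2) is unit, so w2 = true.
The clause (w1) is unit, so w1 = true.
The clause (NOT w5) is unit, so w5 = false.
The clause (w3) is unit, so w3 = true.
The clause (NOT w6) is unit, so w6 = false.
But (w6) is also a unit clause — contradiction.
So every satisfying assignment has w4 = True.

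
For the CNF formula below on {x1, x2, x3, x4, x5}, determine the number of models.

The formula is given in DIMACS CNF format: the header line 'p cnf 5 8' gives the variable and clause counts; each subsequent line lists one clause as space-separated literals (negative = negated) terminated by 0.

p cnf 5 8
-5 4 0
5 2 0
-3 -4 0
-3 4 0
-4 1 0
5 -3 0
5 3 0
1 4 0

There are 2^5 = 32 truth assignments over (x1, x2, x3, x4, x5).
Split on x3. With x3 = True, the clauses containing x3 are satisfied and ¬x3 drops from the rest; 0 of the 2^4 = 16 assignments to the other variables satisfy what remains.
With x3 = False, by the same count on the reduced clause set, 2 assignments work.
Total: 0 + 2 = 2.

2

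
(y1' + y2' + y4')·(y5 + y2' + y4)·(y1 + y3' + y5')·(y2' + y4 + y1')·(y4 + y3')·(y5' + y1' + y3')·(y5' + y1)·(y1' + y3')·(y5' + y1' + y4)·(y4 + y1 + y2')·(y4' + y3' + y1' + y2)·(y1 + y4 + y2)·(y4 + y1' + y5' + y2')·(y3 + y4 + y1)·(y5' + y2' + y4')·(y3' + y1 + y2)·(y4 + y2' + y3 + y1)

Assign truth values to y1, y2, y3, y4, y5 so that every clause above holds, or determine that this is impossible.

Branch on y4: set y4 = 1.
Branch on y1: set y1 = 1.
From the singleton clause (y2'), y2 = 0.
From the singleton clause (y3'), y3 = 0.
Every clause is now satisfied; y5 is unconstrained.

y1: 1; y2: 0; y3: 0; y4: 1; y5: 0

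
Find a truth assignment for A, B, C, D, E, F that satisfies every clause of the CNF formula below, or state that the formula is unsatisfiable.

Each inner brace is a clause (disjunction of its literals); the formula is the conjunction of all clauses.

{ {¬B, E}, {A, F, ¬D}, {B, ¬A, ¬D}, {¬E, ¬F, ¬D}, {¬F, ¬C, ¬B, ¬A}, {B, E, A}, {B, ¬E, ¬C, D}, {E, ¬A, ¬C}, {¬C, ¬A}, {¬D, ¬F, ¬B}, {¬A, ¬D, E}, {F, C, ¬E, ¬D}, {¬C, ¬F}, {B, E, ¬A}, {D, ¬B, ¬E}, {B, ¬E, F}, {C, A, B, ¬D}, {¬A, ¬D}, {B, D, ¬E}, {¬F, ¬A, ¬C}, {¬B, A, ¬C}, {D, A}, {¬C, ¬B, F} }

UNSATISFIABLE

Branch on B: set B = False.
Branch on A: set A = False.
(E) alone gives E = True.
(F) alone gives F = True.
(¬D) alone gives D = False.
That conflicts with the unit clause (D).
Undo A and try A = True.
(¬D) alone gives D = False.
(¬C) alone gives C = False.
(E) alone gives E = True.
That conflicts with the unit clause (¬E).
Neither A = True nor A = False works.
Undo B and try B = True.
(E) alone gives E = True.
(D) alone gives D = True.
(¬F) alone gives F = False.
(A) alone gives A = True.
That conflicts with the unit clause (¬A).
Neither B = True nor B = False works.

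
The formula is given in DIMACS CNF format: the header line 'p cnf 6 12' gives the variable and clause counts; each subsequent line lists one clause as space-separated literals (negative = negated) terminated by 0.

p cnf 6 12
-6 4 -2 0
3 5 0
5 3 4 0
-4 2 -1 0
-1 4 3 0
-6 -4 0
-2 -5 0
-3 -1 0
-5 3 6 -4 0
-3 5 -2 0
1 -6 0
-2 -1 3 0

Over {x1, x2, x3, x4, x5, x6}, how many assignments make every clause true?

There are 2^6 = 64 truth assignments over (x1, x2, x3, x4, x5, x6).
Split on x4. With x4 = True, the clauses containing x4 are satisfied and ¬x4 drops from the rest; 2 of the 2^5 = 32 assignments to the other variables satisfy what remains.
With x4 = False, by the same count on the reduced clause set, 3 assignments work.
Total: 2 + 3 = 5.

5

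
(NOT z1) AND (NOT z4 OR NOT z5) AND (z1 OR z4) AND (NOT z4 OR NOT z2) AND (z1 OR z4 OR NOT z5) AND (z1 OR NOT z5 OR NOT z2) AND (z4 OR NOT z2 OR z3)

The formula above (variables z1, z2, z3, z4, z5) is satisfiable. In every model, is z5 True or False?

False

Suppose z5 = true.
The clause (NOT z1) is unit, so z1 = false.
The clause (NOT z4) is unit, so z4 = false.
That conflicts with the unit clause (z4).
So every satisfying assignment has z5 = False.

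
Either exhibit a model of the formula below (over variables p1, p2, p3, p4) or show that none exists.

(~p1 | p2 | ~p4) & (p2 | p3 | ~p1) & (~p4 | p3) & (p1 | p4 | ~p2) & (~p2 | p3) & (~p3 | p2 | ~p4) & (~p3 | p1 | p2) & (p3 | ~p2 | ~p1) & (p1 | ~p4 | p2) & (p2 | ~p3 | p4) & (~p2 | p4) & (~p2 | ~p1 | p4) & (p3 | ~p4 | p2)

Branch on p4: set p4 = 1.
From the singleton clause (p3), p3 = 1.
From the singleton clause (p2), p2 = 1.
All clauses hold; p1 can take either value.

p1=0, p2=1, p3=1, p4=1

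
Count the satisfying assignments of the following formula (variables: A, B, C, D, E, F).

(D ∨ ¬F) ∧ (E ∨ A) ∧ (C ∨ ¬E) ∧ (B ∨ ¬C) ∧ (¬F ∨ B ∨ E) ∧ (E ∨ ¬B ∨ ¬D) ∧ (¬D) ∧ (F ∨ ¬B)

There are 2^6 = 64 truth assignments over (A, B, C, D, E, F).
Split on D. With D = True, the clauses containing D are satisfied and ¬D drops from the rest; 0 of the 2^5 = 32 assignments to the other variables satisfy what remains.
With D = False, by the same count on the reduced clause set, 1 assignment works.
(One model: A=T, B=F, C=F, D=F, E=F, F=F.)
Total: 0 + 1 = 1.

1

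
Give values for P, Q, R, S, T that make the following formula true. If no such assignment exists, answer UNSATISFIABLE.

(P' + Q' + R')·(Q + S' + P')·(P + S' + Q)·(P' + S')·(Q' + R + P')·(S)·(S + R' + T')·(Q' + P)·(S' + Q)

UNSATISFIABLE

The clause (S) is unit, so S = 1.
The clause (P') is unit, so P = 0.
The clause (Q) is unit, so Q = 1.
Now (Q') is unsatisfied and unit — conflict.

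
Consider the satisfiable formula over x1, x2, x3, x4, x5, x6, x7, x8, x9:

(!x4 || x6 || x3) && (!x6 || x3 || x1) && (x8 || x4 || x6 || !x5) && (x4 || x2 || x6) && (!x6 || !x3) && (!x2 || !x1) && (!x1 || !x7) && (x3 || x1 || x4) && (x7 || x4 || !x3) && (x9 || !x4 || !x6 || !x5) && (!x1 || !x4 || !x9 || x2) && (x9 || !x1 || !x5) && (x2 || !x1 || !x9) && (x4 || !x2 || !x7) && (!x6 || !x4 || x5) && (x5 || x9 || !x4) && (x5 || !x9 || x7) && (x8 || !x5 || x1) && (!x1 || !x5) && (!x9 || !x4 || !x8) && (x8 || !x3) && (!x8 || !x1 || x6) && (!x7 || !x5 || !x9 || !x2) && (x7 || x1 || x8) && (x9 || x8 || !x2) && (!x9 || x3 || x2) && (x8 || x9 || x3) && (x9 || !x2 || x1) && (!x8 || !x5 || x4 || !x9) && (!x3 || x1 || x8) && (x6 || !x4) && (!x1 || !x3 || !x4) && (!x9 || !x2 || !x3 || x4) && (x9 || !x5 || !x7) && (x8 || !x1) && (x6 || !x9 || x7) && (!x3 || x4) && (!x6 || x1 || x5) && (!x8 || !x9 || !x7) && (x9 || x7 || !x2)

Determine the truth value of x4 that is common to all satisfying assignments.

False

Suppose x4 = true.
Unit clause (x6) forces x6 = true.
Unit clause (!x3) forces x3 = false.
Unit clause (x1) forces x1 = true.
Unit clause (!x2) forces x2 = false.
Unit clause (!x7) forces x7 = false.
Unit clause (!x9) forces x9 = false.
Unit clause (!x5) forces x5 = false.
Now (x5) is unsatisfied and unit — conflict.
So every satisfying assignment has x4 = False.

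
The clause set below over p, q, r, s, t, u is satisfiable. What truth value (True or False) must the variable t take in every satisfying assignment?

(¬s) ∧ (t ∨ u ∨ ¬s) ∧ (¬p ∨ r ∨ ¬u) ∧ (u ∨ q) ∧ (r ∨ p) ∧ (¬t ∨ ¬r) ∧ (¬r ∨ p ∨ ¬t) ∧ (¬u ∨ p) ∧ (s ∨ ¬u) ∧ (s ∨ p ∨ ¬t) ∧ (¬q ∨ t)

True

Suppose t = False.
Unit clause (¬s) forces s = False.
Unit clause (¬u) forces u = False.
Unit clause (q) forces q = True.
That conflicts with the unit clause (¬q).
So every satisfying assignment has t = True.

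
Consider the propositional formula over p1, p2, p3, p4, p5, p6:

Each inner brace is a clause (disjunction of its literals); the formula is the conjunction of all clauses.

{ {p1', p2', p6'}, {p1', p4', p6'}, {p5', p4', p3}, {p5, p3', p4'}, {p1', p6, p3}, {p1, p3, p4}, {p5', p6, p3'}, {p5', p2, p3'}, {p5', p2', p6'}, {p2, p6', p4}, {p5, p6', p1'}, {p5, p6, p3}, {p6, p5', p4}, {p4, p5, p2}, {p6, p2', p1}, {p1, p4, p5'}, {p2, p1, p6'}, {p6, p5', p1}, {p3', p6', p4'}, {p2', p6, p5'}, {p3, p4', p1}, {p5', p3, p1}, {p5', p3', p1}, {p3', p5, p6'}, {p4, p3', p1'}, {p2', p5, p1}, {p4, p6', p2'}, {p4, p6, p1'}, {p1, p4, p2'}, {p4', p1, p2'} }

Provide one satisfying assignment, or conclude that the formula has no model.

UNSATISFIABLE

Case p1 = 0:
Case p3 = 1:
(p5') alone gives p5 = 0.
(p4') alone gives p4 = 0.
(p2) alone gives p2 = 1.
That conflicts with the unit clause (p2').
So p3 must be the other value — set p3 = 0.
(p4) alone gives p4 = 1.
That conflicts with the unit clause (p4').
Neither p3 = 1 nor p3 = 0 works.
So p1 must be the other value — set p1 = 1.
Case p2 = 0:
Case p4 = 0:
(p6') alone gives p6 = 0.
That conflicts with the unit clause (p6).
So p4 must be the other value — set p4 = 1.
(p6') alone gives p6 = 0.
(p3) alone gives p3 = 1.
(p5) alone gives p5 = 1.
That conflicts with the unit clause (p5').
Neither p4 = 1 nor p4 = 0 works.
So p2 must be the other value — set p2 = 1.
(p6') alone gives p6 = 0.
(p3) alone gives p3 = 1.
(p5') alone gives p5 = 0.
(p4') alone gives p4 = 0.
That conflicts with the unit clause (p4).
Neither p2 = 1 nor p2 = 0 works.
Neither p1 = 1 nor p1 = 0 works.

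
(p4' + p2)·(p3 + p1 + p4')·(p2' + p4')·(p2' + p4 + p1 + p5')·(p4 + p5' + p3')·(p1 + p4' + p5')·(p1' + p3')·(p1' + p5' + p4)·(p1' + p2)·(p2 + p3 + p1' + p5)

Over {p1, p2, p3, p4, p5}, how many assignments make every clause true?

There are 2^5 = 32 truth assignments over (p1, p2, p3, p4, p5).
Split on p3. With p3 = 1, the clauses containing p3 are satisfied and p3' drops from the rest; 2 of the 2^4 = 16 assignments to the other variables satisfy what remains.
With p3 = 0, by the same count on the reduced clause set, 4 assignments work.
(One model: p1=F, p2=F, p3=F, p4=F, p5=F.)
Total: 2 + 4 = 6.

6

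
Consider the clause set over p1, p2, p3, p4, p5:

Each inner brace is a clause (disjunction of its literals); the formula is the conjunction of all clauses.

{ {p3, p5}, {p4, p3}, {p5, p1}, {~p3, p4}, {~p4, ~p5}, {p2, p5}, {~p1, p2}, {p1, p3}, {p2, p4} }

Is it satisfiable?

Suppose p3 = 1.
From the singleton clause (p4), p4 = 1.
From the singleton clause (~p5), p5 = 0.
From the singleton clause (p1), p1 = 1.
From the singleton clause (p2), p2 = 1.
This assignment satisfies each clause.
A satisfying assignment: p1 ↦ 1; p2 ↦ 1; p3 ↦ 1; p4 ↦ 1; p5 ↦ 0.

Yes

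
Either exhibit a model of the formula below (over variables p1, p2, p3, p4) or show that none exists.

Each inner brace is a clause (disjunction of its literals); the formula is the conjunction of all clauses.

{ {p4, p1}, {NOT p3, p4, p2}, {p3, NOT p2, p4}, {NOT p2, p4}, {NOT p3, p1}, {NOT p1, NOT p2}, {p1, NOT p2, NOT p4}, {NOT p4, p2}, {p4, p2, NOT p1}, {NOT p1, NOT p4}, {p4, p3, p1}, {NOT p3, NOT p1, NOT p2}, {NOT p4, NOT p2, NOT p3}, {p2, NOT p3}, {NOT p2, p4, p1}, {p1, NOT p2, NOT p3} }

UNSATISFIABLE

Try p4 = true.
(p2) alone gives p2 = true.
(NOT p1) alone gives p1 = false.
That conflicts with the unit clause (p1).
Backtrack on p4: now try p4 = false.
(p1) alone gives p1 = true.
(NOT p2) alone gives p2 = false.
That conflicts with the unit clause (p2).
Neither p4 = true nor p4 = false works.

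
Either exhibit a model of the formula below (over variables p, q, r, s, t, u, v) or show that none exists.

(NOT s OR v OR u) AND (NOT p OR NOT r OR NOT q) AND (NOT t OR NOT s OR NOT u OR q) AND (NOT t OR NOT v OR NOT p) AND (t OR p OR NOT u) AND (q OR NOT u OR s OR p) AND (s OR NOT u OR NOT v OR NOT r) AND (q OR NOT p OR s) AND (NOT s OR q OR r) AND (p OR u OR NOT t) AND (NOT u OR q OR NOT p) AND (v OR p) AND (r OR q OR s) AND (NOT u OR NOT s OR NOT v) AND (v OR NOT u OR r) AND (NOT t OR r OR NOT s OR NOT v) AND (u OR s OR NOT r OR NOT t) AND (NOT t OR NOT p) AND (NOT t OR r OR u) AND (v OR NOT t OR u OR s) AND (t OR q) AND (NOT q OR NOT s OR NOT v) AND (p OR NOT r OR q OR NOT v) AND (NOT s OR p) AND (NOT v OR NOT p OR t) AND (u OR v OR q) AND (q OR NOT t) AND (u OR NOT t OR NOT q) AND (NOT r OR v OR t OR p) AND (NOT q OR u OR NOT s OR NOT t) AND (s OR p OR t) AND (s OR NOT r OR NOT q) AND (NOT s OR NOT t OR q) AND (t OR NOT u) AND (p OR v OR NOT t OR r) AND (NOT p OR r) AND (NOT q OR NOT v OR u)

Try v = true.
Try t = true.
The clause (NOT p) is unit, so p = false.
The clause (u) is unit, so u = true.
The clause (NOT s) is unit, so s = false.
The clause (q) is unit, so q = true.
The clause (NOT r) is unit, so r = false.
Every clause now holds.

p ↦ false, q ↦ true, r ↦ false, s ↦ false, t ↦ true, u ↦ true, v ↦ true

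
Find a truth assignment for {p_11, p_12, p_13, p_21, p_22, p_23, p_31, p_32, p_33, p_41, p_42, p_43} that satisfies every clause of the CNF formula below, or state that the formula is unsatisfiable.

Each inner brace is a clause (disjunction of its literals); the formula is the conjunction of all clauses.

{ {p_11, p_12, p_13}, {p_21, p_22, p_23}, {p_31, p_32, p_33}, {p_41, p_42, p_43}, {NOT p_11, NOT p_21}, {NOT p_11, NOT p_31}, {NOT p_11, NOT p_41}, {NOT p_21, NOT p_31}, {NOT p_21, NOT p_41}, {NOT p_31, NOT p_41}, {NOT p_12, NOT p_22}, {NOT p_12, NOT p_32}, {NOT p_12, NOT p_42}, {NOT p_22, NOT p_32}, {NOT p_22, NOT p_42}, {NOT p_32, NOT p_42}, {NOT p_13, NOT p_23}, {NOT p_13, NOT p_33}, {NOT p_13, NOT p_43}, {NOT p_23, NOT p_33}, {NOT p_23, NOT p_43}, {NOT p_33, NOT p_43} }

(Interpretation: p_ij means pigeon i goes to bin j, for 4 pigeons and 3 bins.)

UNSATISFIABLE

Try p_11 = false.
Try p_12 = true.
The clause (NOT p_22) is unit, so p_22 = false.
The clause (NOT p_32) is unit, so p_32 = false.
The clause (NOT p_42) is unit, so p_42 = false.
Try p_21 = true.
The clause (NOT p_31) is unit, so p_31 = false.
The clause (p_33) is unit, so p_33 = true.
The clause (NOT p_41) is unit, so p_41 = false.
The clause (p_43) is unit, so p_43 = true.
That conflicts with the unit clause (NOT p_43).
Backtrack on p_21: now try p_21 = false.
The clause (p_23) is unit, so p_23 = true.
The clause (NOT p_13) is unit, so p_13 = false.
The clause (NOT p_33) is unit, so p_33 = false.
The clause (p_31) is unit, so p_31 = true.
The clause (NOT p_41) is unit, so p_41 = false.
The clause (p_43) is unit, so p_43 = true.
That conflicts with the unit clause (NOT p_43).
Either choice for p_21 ends in contradiction.
Backtrack on p_12: now try p_12 = false.
The clause (p_13) is unit, so p_13 = true.
The clause (NOT p_23) is unit, so p_23 = false.
The clause (NOT p_33) is unit, so p_33 = false.
The clause (NOT p_43) is unit, so p_43 = false.
Try p_21 = true.
The clause (NOT p_31) is unit, so p_31 = false.
The clause (p_32) is unit, so p_32 = true.
The clause (NOT p_41) is unit, so p_41 = false.
The clause (p_42) is unit, so p_42 = true.
That conflicts with the unit clause (NOT p_42).
Backtrack on p_21: now try p_21 = false.
The clause (p_22) is unit, so p_22 = true.
The clause (NOT p_32) is unit, so p_32 = false.
The clause (p_31) is unit, so p_31 = true.
The clause (NOT p_41) is unit, so p_41 = false.
The clause (p_42) is unit, so p_42 = true.
That conflicts with the unit clause (NOT p_42).
Either choice for p_21 ends in contradiction.
Either choice for p_12 ends in contradiction.
Backtrack on p_11: now try p_11 = true.
The clause (NOT p_21) is unit, so p_21 = false.
The clause (NOT p_31) is unit, so p_31 = false.
The clause (NOT p_41) is unit, so p_41 = false.
Try p_22 = true.
The clause (NOT p_12) is unit, so p_12 = false.
The clause (NOT p_32) is unit, so p_32 = false.
The clause (p_33) is unit, so p_33 = true.
The clause (NOT p_42) is unit, so p_42 = false.
The clause (p_43) is unit, so p_43 = true.
That conflicts with the unit clause (NOT p_43).
Backtrack on p_22: now try p_22 = false.
The clause (p_23) is unit, so p_23 = true.
The clause (NOT p_13) is unit, so p_13 = false.
The clause (NOT p_33) is unit, so p_33 = false.
The clause (p_32) is unit, so p_32 = true.
The clause (NOT p_12) is unit, so p_12 = false.
The clause (NOT p_42) is unit, so p_42 = false.
The clause (p_43) is unit, so p_43 = true.
That conflicts with the unit clause (NOT p_43).
Either choice for p_22 ends in contradiction.
Either choice for p_11 ends in contradiction.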